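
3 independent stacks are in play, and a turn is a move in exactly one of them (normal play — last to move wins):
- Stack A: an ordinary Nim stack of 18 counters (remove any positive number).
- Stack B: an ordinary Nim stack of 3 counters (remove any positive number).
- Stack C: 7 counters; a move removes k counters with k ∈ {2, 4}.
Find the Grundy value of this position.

Stack A is a plain Nim stack of size 18, so its Grundy value is 18.
Stack B is a plain Nim stack of size 3, so its Grundy value is 3.
For stack C, compute g(0), g(1), … with moves {2, 4}:
g(0) = mex{} = 0
g(1) = mex{} = 0
g(2) = mex{0} = 1
g(3) = mex{0} = 1
g(4) = mex{0,1} = 2
g(5) = mex{0,1} = 2
g(6) = mex{1,2} = 0
g(7) = mex{1,2} = 0
So g(7) = 0.
By the Sprague-Grundy theorem, the Grundy value of a sum of independent games is the XOR of the component values.
Combined value = 18 XOR 3 XOR 0 = 17.

17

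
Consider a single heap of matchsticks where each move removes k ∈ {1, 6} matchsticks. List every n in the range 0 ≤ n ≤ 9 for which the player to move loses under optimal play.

0, 2, 4, 7, 9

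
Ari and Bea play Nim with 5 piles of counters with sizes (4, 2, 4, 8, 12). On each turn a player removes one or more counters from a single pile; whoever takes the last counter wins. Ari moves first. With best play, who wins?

Compute the nim-sum pairwise:
4 ^ 2 = 6
6 ^ 4 = 2
2 ^ 8 = 10
10 ^ 12 = 6
The nim-sum is 6 ≠ 0, so this is an N-position: the player to move can win; Ari has a winning move.

Ari wins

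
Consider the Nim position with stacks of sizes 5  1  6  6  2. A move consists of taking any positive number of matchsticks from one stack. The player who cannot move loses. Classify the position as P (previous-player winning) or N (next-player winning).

N-position

Nim-sum: 5 XOR 1 XOR 6 XOR 6 XOR 2 = 6.
The nim-sum is 6 ≠ 0, so this is an N-position: the player to move can win.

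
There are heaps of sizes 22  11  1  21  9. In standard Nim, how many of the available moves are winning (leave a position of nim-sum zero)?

0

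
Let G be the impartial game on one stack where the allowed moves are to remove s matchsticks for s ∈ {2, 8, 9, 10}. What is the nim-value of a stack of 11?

3

Grundy values for subtraction set {2, 8, 9, 10}:
g(0) = mex{} = 0
g(1) = mex{} = 0
g(2) = mex{0} = 1
g(3) = mex{0} = 1
g(4) = mex{1} = 0
g(5) = mex{1} = 0
g(6) = mex{0} = 1
g(7) = mex{0} = 1
g(8) = mex{0,1} = 2
g(9) = mex{0,1} = 2
g(10) = mex{0,1,2} = 3
g(11) = mex{0,1,2} = 3
So g(11) = 3.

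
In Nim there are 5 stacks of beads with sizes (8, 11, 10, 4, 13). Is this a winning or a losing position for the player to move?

Losing position

In binary:
  1000  (8)
  1011  (11)
  1010  (10)
  0100  (4)
  1101  (13)
  ----
  0000  (0)
The nim-sum is 0, so this is a P-position: the player to move is in a losing position under optimal play.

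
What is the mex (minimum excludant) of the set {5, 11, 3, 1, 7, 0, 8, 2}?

The values 0, 1, 2, 3 are all present; 4 is the first non-negative integer missing from the set.

4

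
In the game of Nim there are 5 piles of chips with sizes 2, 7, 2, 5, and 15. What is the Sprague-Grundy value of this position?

In binary:
  0010  (2)
  0111  (7)
  0010  (2)
  0101  (5)
  1111  (15)
  ----
  1101  (13)

13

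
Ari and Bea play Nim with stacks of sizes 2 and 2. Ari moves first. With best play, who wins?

Bea wins

Nim-sum: 2 XOR 2 = 0.
The nim-sum is 0, so this is a P-position: the player to move is in a losing position under optimal play; Ari is about to move from it and so loses — Bea wins.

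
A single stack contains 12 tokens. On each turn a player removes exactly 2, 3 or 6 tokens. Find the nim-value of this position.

1

Compute g(0), g(1), … for moves {2, 3, 6}:
k:     0  1  2  3  4  5  6  7  8  9 10 11 12
g(k):  0  0  1  1  2  0  3  1  2  0  0  1  1
So g(12) = 1.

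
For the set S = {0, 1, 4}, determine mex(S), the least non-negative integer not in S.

The values 0, 1 are all present; 2 is the first non-negative integer missing from the set.

2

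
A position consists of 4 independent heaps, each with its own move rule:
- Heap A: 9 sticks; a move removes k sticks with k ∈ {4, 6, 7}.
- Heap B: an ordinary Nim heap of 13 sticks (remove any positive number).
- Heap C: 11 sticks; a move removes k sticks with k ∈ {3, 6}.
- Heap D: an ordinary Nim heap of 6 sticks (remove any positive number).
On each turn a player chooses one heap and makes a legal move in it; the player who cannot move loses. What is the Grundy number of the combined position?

9

For heap A, compute g(0), g(1), … with moves {4, 6, 7}:
k:     0  1  2  3  4  5  6  7  8  9
g(k):  0  0  0  0  1  1  1  1  2  2
So g(9) = 2.
Heap B is a plain Nim heap of size 13, so its Grundy value is 13.
Grundy values for heap C (subtraction set {3, 6}):
k:     0  1  2  3  4  5  6  7  8  9 10 11
g(k):  0  0  0  1  1  1  2  2  2  0  0  0
So g(11) = 0.
Heap D is a plain Nim heap of size 6, so its Grundy value is 6.
The value of a disjunctive sum is the nim-sum of the parts.
Combined value = 2 ⊕ 13 ⊕ 0 ⊕ 6 = 9.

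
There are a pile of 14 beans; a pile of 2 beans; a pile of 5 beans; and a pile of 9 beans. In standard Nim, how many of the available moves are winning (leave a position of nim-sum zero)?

0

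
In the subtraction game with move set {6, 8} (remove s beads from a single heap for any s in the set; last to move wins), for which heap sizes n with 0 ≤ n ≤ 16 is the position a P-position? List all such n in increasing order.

0, 1, 2, 3, 4, 5, 14, 15, 16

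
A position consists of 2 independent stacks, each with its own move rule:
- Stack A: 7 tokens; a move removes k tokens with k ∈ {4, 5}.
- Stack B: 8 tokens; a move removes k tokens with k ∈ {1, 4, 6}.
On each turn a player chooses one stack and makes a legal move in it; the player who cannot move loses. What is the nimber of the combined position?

For stack A, compute g(0), g(1), … with moves {4, 5}:
g(0) = mex{} = 0
g(1) = mex{} = 0
g(2) = mex{} = 0
g(3) = mex{} = 0
g(4) = mex{0} = 1
g(5) = mex{0} = 1
g(6) = mex{0} = 1
g(7) = mex{0} = 1
So g(7) = 1.
Grundy values for stack B (subtraction set {1, 4, 6}):
k:     0  1  2  3  4  5  6  7  8
g(k):  0  1  0  1  2  0  1  0  1
So g(8) = 1.
The value of a disjunctive sum is the nim-sum of the parts.
Combined value = 1 XOR 1 = 0.

0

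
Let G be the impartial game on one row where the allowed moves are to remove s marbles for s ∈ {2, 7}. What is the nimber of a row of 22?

0

Grundy values for subtraction set {2, 7}:
k:     0  1  2  3  4  5  6  7  8  9 10 11 12 13 14 15 16 17 18 19 20 21 22
g(k):  0  0  1  1  0  0  1  1  2  0  0  1  1  0  0  1  1  2  0  0  1  1  0
So g(22) = 0.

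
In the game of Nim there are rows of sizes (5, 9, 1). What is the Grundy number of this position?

13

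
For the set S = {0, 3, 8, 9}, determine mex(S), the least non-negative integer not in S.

1

0 is in the set but 1 is not, so the mex is 1.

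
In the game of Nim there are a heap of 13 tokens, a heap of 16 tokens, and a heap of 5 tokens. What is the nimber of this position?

24

Compute the nim-sum pairwise:
13 ⊕ 16 = 29
29 ⊕ 5 = 24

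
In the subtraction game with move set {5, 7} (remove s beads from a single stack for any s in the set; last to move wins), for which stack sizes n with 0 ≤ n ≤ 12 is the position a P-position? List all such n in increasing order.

0, 1, 2, 3, 4, 12

Grundy values for subtraction set {5, 7}:
k:     0  1  2  3  4  5  6  7  8  9 10 11 12
g(k):  0  0  0  0  0  1  1  1  1  1  2  2  0
The P-positions (g = 0) in 0..12 are 0, 1, 2, 3, 4, 12.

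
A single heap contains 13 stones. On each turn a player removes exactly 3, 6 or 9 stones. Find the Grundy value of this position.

Build the Grundy sequence with g(k) = mex{g(k−s) : s ∈ {3, 6, 9}, s ≤ k}:
k:     0  1  2  3  4  5  6  7  8  9 10 11 12 13
g(k):  0  0  0  1  1  1  2  2  2  3  3  3  0  0
So g(13) = 0.

0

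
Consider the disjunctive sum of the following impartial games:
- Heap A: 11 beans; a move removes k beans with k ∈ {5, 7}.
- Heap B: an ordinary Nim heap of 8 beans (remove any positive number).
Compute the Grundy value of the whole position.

10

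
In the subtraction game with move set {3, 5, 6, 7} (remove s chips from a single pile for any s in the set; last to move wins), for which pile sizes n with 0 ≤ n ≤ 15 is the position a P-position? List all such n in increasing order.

Grundy values for subtraction set {3, 5, 6, 7}:
k:     0  1  2  3  4  5  6  7  8  9 10 11 12 13 14 15
g(k):  0  0  0  1  1  1  2  2  2  3  0  0  0  1  1  1
The P-positions (g = 0) in 0..15 are 0, 1, 2, 10, 11, 12.

0, 1, 2, 10, 11, 12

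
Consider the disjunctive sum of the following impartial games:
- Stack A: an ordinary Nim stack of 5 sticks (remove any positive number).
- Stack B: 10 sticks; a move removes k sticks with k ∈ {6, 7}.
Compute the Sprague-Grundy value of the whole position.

4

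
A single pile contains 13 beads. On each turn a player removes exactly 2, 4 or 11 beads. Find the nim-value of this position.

0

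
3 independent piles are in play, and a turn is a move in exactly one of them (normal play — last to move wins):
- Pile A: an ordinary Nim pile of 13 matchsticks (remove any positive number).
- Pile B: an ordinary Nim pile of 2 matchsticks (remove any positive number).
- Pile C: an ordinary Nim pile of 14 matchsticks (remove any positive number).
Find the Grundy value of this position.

1

Pile A is a plain Nim pile of size 13, so its Grundy value is 13.
Pile B is a plain Nim pile of size 2, so its Grundy value is 2.
Pile C is a plain Nim pile of size 14, so its Grundy value is 14.
The value of a disjunctive sum is the nim-sum of the parts.
Combined value = 13 ⊕ 2 ⊕ 14 = 1.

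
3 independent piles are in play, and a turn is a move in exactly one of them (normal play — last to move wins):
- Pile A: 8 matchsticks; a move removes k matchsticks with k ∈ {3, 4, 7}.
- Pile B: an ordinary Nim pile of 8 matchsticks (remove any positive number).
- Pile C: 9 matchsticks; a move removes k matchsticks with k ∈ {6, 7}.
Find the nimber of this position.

For pile A, compute g(0), g(1), … with moves {3, 4, 7}:
k:     0  1  2  3  4  5  6  7  8
g(k):  0  0  0  1  1  1  2  2  2
So g(8) = 2.
Pile B is a plain Nim pile of size 8, so its Grundy value is 8.
For pile C, compute g(0), g(1), … with moves {6, 7}:
g(0) = mex{} = 0
g(1) = mex{} = 0
g(2) = mex{} = 0
g(3) = mex{} = 0
g(4) = mex{} = 0
g(5) = mex{} = 0
g(6) = mex{0} = 1
g(7) = mex{0} = 1
g(8) = mex{0} = 1
g(9) = mex{0} = 1
So g(9) = 1.
The value of a disjunctive sum is the nim-sum of the parts.
Combined value = 2 ⊕ 8 ⊕ 1 = 11.

11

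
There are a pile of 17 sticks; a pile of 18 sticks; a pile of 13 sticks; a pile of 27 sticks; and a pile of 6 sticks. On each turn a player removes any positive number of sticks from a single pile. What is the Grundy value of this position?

19

Write each in binary and XOR column by column:
  10001  (17)
  10010  (18)
  01101  (13)
  11011  (27)
  00110  (6)
  -----
  10011  (19)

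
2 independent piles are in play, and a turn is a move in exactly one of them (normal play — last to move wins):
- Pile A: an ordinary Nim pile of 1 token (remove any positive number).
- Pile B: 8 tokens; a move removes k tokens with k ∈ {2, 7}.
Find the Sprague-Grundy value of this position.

3

Pile A is a plain Nim pile of size 1, so its Grundy value is 1.
Grundy values for pile B (subtraction set {2, 7}):
g(0) = mex{} = 0
g(1) = mex{} = 0
g(2) = mex{0} = 1
g(3) = mex{0} = 1
g(4) = mex{1} = 0
g(5) = mex{1} = 0
g(6) = mex{0} = 1
g(7) = mex{0} = 1
g(8) = mex{0,1} = 2
So g(8) = 2.
By the Sprague-Grundy theorem, the Grundy value of a sum of independent games is the XOR of the component values.
Combined value = 1 XOR 2 = 3.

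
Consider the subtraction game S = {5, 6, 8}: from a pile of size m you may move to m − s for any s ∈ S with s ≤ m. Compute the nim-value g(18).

Build the Grundy sequence with g(k) = mex{g(k−s) : s ∈ {5, 6, 8}, s ≤ k}:
k:     0  1  2  3  4  5  6  7  8  9 10 11 12 13 14 15 16 17 18
g(k):  0  0  0  0  0  1  1  1  1  1  2  2  2  0  0  0  0  0  1
So g(18) = 1.

1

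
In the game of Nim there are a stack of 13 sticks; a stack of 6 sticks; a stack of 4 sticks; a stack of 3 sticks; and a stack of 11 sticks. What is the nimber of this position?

7

Compute the nim-sum pairwise:
13 XOR 6 = 11
11 XOR 4 = 15
15 XOR 3 = 12
12 XOR 11 = 7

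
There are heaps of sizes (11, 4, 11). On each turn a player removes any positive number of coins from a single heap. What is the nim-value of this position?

4

Compute the nim-sum pairwise:
11 ⊕ 4 = 15
15 ⊕ 11 = 4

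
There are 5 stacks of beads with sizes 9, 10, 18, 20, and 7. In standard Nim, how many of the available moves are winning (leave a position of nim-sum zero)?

3

Compute the nim-sum pairwise:
9 ^ 10 = 3
3 ^ 18 = 17
17 ^ 20 = 5
5 ^ 7 = 2
The overall nim-sum is X = 2. A stack of size p has a winning move iff p XOR X < p (reduce it to p XOR X).
  9: 9 XOR 2 = 11 ≥ 9 — no move.
  10: 10 XOR 2 = 8 < 10 — winning move (to 8).
  18: 18 XOR 2 = 16 < 18 — winning move (to 16).
  20: 20 XOR 2 = 22 ≥ 20 — no move.
  7: 7 XOR 2 = 5 < 7 — winning move (to 5).
That gives 3 winning moves.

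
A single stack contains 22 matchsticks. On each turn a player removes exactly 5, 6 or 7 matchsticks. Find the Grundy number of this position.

2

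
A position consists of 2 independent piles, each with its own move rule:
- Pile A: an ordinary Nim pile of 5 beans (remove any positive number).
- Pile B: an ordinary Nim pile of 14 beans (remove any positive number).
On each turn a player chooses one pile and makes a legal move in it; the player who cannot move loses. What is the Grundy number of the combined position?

11

Pile A is a plain Nim pile of size 5, so its Grundy value is 5.
Pile B is a plain Nim pile of size 14, so its Grundy value is 14.
The value of a disjunctive sum is the nim-sum of the parts.
Combined value = 5 XOR 14 = 11.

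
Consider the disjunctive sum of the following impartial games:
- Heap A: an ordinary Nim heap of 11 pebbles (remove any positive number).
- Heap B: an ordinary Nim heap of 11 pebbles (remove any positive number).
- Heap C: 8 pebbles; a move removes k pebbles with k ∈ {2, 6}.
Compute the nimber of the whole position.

Heap A is a plain Nim heap of size 11, so its Grundy value is 11.
Heap B is a plain Nim heap of size 11, so its Grundy value is 11.
For heap C, compute g(0), g(1), … with moves {2, 6}:
g(0) = mex{} = 0
g(1) = mex{} = 0
g(2) = mex{0} = 1
g(3) = mex{0} = 1
g(4) = mex{1} = 0
g(5) = mex{1} = 0
g(6) = mex{0} = 1
g(7) = mex{0} = 1
g(8) = mex{1} = 0
So g(8) = 0.
The value of a disjunctive sum is the nim-sum of the parts.
Combined value = 11 XOR 11 XOR 0 = 0.

0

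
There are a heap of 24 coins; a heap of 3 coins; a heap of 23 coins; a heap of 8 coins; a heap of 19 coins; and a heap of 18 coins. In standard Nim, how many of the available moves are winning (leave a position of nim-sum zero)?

In binary:
  11000  (24)
  00011  (3)
  10111  (23)
  01000  (8)
  10011  (19)
  10010  (18)
  -----
  00101  (5)
The overall nim-sum is X = 5. A heap of size p has a winning move iff p XOR X < p (reduce it to p XOR X).
  24: 24 XOR 5 = 29 ≥ 24 — no move.
  3: 3 XOR 5 = 6 ≥ 3 — no move.
  23: 23 XOR 5 = 18 < 23 — winning move (to 18).
  8: 8 XOR 5 = 13 ≥ 8 — no move.
  19: 19 XOR 5 = 22 ≥ 19 — no move.
  18: 18 XOR 5 = 23 ≥ 18 — no move.
That gives 1 winning move.

1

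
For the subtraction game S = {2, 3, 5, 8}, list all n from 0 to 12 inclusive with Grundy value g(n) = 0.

0, 1, 7, 11

Grundy values for subtraction set {2, 3, 5, 8}:
g(0) = mex{} = 0
g(1) = mex{} = 0
g(2) = mex{0} = 1
g(3) = mex{0} = 1
g(4) = mex{0,1} = 2
g(5) = mex{0,1} = 2
g(6) = mex{0,1,2} = 3
g(7) = mex{1,2} = 0
g(8) = mex{0,1,2,3} = 4
g(9) = mex{0,2,3} = 1
g(10) = mex{0,1,2,4} = 3
g(11) = mex{1,3,4} = 0
g(12) = mex{0,1,2,3} = 4
The P-positions (g = 0) in 0..12 are 0, 1, 7, 11.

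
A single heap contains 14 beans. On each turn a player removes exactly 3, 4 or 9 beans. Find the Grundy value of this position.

0

Compute g(0), g(1), … for moves {3, 4, 9}:
g(0) = mex{} = 0
g(1) = mex{} = 0
g(2) = mex{} = 0
g(3) = mex{0} = 1
g(4) = mex{0} = 1
g(5) = mex{0} = 1
g(6) = mex{0,1} = 2
g(7) = mex{1} = 0
g(8) = mex{1} = 0
g(9) = mex{0,1,2} = 3
g(10) = mex{0,2} = 1
g(11) = mex{0} = 1
g(12) = mex{0,1,3} = 2
g(13) = mex{1,3} = 0
g(14) = mex{1} = 0
So g(14) = 0.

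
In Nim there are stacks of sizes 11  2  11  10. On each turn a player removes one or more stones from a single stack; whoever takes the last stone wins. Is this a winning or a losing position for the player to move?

Winning position

Nim-sum: 11 ^ 2 ^ 11 ^ 10 = 8.
The nim-sum is 8 ≠ 0, so this is an N-position: the player to move can win.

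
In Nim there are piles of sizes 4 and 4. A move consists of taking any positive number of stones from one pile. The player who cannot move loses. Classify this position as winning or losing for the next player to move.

Compute the nim-sum pairwise:
4 ⊕ 4 = 0
The nim-sum is 0, so this is a P-position: the player to move is in a losing position under optimal play.

Losing position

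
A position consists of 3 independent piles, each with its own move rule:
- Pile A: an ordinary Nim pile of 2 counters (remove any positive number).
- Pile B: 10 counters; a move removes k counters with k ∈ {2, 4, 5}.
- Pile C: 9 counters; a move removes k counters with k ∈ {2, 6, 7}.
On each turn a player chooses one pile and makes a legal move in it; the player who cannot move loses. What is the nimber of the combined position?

Pile A is a plain Nim pile of size 2, so its Grundy value is 2.
For pile B, compute g(0), g(1), … with moves {2, 4, 5}:
k:     0  1  2  3  4  5  6  7  8  9 10
g(k):  0  0  1  1  2  2  3  0  0  1  1
So g(10) = 1.
For pile C, compute g(0), g(1), … with moves {2, 6, 7}:
k:     0  1  2  3  4  5  6  7  8  9
g(k):  0  0  1  1  0  0  1  1  2  0
So g(9) = 0.
The value of a disjunctive sum is the nim-sum of the parts.
Combined value = 2 ⊕ 1 ⊕ 0 = 3.

3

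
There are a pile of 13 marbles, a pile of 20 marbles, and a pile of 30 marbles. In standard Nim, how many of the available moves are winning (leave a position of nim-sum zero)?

3

Nim-sum: 13 ⊕ 20 ⊕ 30 = 7.
The overall nim-sum is X = 7. A pile of size p has a winning move iff p XOR X < p (reduce it to p XOR X).
  13: 13 XOR 7 = 10 < 13 — winning move (to 10).
  20: 20 XOR 7 = 19 < 20 — winning move (to 19).
  30: 30 XOR 7 = 25 < 30 — winning move (to 25).
That gives 3 winning moves.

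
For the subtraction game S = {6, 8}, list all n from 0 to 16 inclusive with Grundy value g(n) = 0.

0, 1, 2, 3, 4, 5, 14, 15, 16

Build the Grundy sequence with g(k) = mex{g(k−s) : s ∈ {6, 8}, s ≤ k}:
k:     0  1  2  3  4  5  6  7  8  9 10 11 12 13 14 15 16
g(k):  0  0  0  0  0  0  1  1  1  1  1  1  2  2  0  0  0
The P-positions (g = 0) in 0..16 are 0, 1, 2, 3, 4, 5, 14, 15, 16.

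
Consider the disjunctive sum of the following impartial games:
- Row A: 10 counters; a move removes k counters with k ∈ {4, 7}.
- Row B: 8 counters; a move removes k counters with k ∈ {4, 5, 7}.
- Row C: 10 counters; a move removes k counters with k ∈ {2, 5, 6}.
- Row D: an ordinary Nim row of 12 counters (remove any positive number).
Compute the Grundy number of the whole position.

For row A, compute g(0), g(1), … with moves {4, 7}:
g(0) = mex{} = 0
g(1) = mex{} = 0
g(2) = mex{} = 0
g(3) = mex{} = 0
g(4) = mex{0} = 1
g(5) = mex{0} = 1
g(6) = mex{0} = 1
g(7) = mex{0} = 1
g(8) = mex{0,1} = 2
g(9) = mex{0,1} = 2
g(10) = mex{0,1} = 2
So g(10) = 2.
Build the Grundy sequence for row B with g(k) = mex{g(k−s) : s ∈ {4, 5, 7}, s ≤ k}:
g(0) = mex{} = 0
g(1) = mex{} = 0
g(2) = mex{} = 0
g(3) = mex{} = 0
g(4) = mex{0} = 1
g(5) = mex{0} = 1
g(6) = mex{0} = 1
g(7) = mex{0} = 1
g(8) = mex{0,1} = 2
So g(8) = 2.
For row C, compute g(0), g(1), … with moves {2, 5, 6}:
k:     0  1  2  3  4  5  6  7  8  9 10
g(k):  0  0  1  1  0  2  1  3  0  2  1
So g(10) = 1.
Row D is a plain Nim row of size 12, so its Grundy value is 12.
The value of a disjunctive sum is the nim-sum of the parts.
Combined value = 2 ⊕ 2 ⊕ 1 ⊕ 12 = 13.

13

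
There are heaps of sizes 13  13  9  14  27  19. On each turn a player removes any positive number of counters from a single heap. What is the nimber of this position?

Nim-sum: 13 XOR 13 XOR 9 XOR 14 XOR 27 XOR 19 = 15.

15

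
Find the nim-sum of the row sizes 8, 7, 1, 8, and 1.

7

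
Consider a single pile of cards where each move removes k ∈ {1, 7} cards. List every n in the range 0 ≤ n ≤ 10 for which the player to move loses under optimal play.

Compute g(0), g(1), … for moves {1, 7}:
g(0) = mex{} = 0
g(1) = mex{0} = 1
g(2) = mex{1} = 0
g(3) = mex{0} = 1
g(4) = mex{1} = 0
g(5) = mex{0} = 1
g(6) = mex{1} = 0
g(7) = mex{0} = 1
g(8) = mex{1} = 0
g(9) = mex{0} = 1
g(10) = mex{1} = 0
The P-positions (g = 0) in 0..10 are 0, 2, 4, 6, 8, 10.

0, 2, 4, 6, 8, 10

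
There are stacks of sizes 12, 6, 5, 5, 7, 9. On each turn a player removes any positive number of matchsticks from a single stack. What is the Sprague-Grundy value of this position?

4

Nim-sum: 12 XOR 6 XOR 5 XOR 5 XOR 7 XOR 9 = 4.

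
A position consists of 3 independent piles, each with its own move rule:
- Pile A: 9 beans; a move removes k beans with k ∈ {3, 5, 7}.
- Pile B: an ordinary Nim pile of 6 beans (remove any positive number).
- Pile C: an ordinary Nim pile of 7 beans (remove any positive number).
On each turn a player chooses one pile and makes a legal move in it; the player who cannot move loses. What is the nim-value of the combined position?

2

Build the Grundy sequence for pile A with g(k) = mex{g(k−s) : s ∈ {3, 5, 7}, s ≤ k}:
k:     0  1  2  3  4  5  6  7  8  9
g(k):  0  0  0  1  1  1  2  2  2  3
So g(9) = 3.
Pile B is a plain Nim pile of size 6, so its Grundy value is 6.
Pile C is a plain Nim pile of size 7, so its Grundy value is 7.
The value of a disjunctive sum is the nim-sum of the parts.
Combined value = 3 XOR 6 XOR 7 = 2.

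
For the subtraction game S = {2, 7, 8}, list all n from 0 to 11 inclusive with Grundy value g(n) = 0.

0, 1, 4, 5, 10

Grundy values for subtraction set {2, 7, 8}:
k:     0  1  2  3  4  5  6  7  8  9 10 11
g(k):  0  0  1  1  0  0  1  1  2  2  0  3
The P-positions (g = 0) in 0..11 are 0, 1, 4, 5, 10.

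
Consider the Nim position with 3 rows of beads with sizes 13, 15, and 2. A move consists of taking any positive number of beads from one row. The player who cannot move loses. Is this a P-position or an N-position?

Compute the nim-sum pairwise:
13 XOR 15 = 2
2 XOR 2 = 0
The nim-sum is 0, so this is a P-position: the player to move is in a losing position under optimal play.

P-position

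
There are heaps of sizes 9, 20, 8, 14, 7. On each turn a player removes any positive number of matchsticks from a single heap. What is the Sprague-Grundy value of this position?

28

Nim-sum: 9 XOR 20 XOR 8 XOR 14 XOR 7 = 28.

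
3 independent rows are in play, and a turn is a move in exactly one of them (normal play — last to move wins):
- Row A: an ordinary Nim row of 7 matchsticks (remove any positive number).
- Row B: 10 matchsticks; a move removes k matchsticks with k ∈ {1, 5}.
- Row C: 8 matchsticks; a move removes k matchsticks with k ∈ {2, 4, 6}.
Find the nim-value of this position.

7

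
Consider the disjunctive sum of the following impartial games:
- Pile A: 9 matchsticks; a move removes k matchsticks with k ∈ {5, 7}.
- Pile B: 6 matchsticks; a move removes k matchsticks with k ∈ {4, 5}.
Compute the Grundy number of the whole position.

Grundy values for pile A (subtraction set {5, 7}):
k:     0  1  2  3  4  5  6  7  8  9
g(k):  0  0  0  0  0  1  1  1  1  1
So g(9) = 1.
Grundy values for pile B (subtraction set {4, 5}):
g(0) = mex{} = 0
g(1) = mex{} = 0
g(2) = mex{} = 0
g(3) = mex{} = 0
g(4) = mex{0} = 1
g(5) = mex{0} = 1
g(6) = mex{0} = 1
So g(6) = 1.
The value of a disjunctive sum is the nim-sum of the parts.
Combined value = 1 ⊕ 1 = 0.

0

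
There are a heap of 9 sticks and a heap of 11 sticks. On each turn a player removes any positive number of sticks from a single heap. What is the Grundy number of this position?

Compute the nim-sum pairwise:
9 ^ 11 = 2

2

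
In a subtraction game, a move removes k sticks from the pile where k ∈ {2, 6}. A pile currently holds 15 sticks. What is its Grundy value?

1

Build the Grundy sequence with g(k) = mex{g(k−s) : s ∈ {2, 6}, s ≤ k}:
k:     0  1  2  3  4  5  6  7  8  9 10 11 12 13 14 15
g(k):  0  0  1  1  0  0  1  1  0  0  1  1  0  0  1  1
So g(15) = 1.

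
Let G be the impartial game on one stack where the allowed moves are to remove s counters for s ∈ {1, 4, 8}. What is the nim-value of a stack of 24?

Build the Grundy sequence with g(k) = mex{g(k−s) : s ∈ {1, 4, 8}, s ≤ k}:
k:     0  1  2  3  4  5  6  7  8  9 10 11 12 13 14 15 16 17 18 19 20 21 22 23 24
g(k):  0  1  0  1  2  0  1  0  1  2  3  2  0  1  0  1  2  0  1  0  1  2  3  2  0
So g(24) = 0.

0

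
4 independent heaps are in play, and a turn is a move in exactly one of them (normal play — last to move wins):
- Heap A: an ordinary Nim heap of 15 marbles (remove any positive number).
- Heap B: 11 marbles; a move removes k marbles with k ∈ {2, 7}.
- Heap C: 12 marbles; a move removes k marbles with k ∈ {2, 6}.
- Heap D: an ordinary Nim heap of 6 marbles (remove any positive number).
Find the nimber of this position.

Heap A is a plain Nim heap of size 15, so its Grundy value is 15.
Grundy values for heap B (subtraction set {2, 7}):
g(0) = mex{} = 0
g(1) = mex{} = 0
g(2) = mex{0} = 1
g(3) = mex{0} = 1
g(4) = mex{1} = 0
g(5) = mex{1} = 0
g(6) = mex{0} = 1
g(7) = mex{0} = 1
g(8) = mex{0,1} = 2
g(9) = mex{1} = 0
g(10) = mex{1,2} = 0
g(11) = mex{0} = 1
So g(11) = 1.
For heap C, compute g(0), g(1), … with moves {2, 6}:
g(0) = mex{} = 0
g(1) = mex{} = 0
g(2) = mex{0} = 1
g(3) = mex{0} = 1
g(4) = mex{1} = 0
g(5) = mex{1} = 0
g(6) = mex{0} = 1
g(7) = mex{0} = 1
g(8) = mex{1} = 0
g(9) = mex{1} = 0
g(10) = mex{0} = 1
g(11) = mex{0} = 1
g(12) = mex{1} = 0
So g(12) = 0.
Heap D is a plain Nim heap of size 6, so its Grundy value is 6.
By the Sprague-Grundy theorem, the Grundy value of a sum of independent games is the XOR of the component values.
Combined value = 15 ⊕ 1 ⊕ 0 ⊕ 6 = 8.

8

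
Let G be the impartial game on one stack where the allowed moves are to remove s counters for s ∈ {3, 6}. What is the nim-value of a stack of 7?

Build the Grundy sequence with g(k) = mex{g(k−s) : s ∈ {3, 6}, s ≤ k}:
k:     0  1  2  3  4  5  6  7
g(k):  0  0  0  1  1  1  2  2
So g(7) = 2.

2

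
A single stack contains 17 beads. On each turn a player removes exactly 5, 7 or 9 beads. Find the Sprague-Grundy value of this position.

Compute g(0), g(1), … for moves {5, 7, 9}:
k:     0  1  2  3  4  5  6  7  8  9 10 11 12 13 14 15 16 17
g(k):  0  0  0  0  0  1  1  1  1  1  2  2  2  2  0  0  0  0
So g(17) = 0.

0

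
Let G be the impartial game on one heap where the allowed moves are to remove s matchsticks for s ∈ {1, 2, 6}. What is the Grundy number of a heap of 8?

Compute g(0), g(1), … for moves {1, 2, 6}:
g(0) = mex{} = 0
g(1) = mex{0} = 1
g(2) = mex{0,1} = 2
g(3) = mex{1,2} = 0
g(4) = mex{0,2} = 1
g(5) = mex{0,1} = 2
g(6) = mex{0,1,2} = 3
g(7) = mex{1,2,3} = 0
g(8) = mex{0,2,3} = 1
So g(8) = 1.

1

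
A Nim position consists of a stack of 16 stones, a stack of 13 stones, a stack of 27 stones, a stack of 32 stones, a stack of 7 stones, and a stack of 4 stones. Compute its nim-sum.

37

Compute the nim-sum pairwise:
16 XOR 13 = 29
29 XOR 27 = 6
6 XOR 32 = 38
38 XOR 7 = 33
33 XOR 4 = 37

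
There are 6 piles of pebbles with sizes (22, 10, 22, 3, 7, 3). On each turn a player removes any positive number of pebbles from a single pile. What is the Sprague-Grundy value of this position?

13

Compute the nim-sum pairwise:
22 XOR 10 = 28
28 XOR 22 = 10
10 XOR 3 = 9
9 XOR 7 = 14
14 XOR 3 = 13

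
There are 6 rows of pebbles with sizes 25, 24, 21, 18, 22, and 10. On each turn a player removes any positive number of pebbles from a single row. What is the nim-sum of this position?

Nim-sum: 25 ⊕ 24 ⊕ 21 ⊕ 18 ⊕ 22 ⊕ 10 = 26.

26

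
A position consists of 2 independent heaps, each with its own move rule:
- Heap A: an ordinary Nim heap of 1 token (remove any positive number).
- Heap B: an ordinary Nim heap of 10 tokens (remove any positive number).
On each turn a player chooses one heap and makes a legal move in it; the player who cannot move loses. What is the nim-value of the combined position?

11

Heap A is a plain Nim heap of size 1, so its Grundy value is 1.
Heap B is a plain Nim heap of size 10, so its Grundy value is 10.
By the Sprague-Grundy theorem, the Grundy value of a sum of independent games is the XOR of the component values.
Combined value = 1 ⊕ 10 = 11.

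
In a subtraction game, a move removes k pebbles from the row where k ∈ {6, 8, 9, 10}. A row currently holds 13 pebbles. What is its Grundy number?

2

Compute g(0), g(1), … for moves {6, 8, 9, 10}:
g(0) = mex{} = 0
g(1) = mex{} = 0
g(2) = mex{} = 0
g(3) = mex{} = 0
g(4) = mex{} = 0
g(5) = mex{} = 0
g(6) = mex{0} = 1
g(7) = mex{0} = 1
g(8) = mex{0} = 1
g(9) = mex{0} = 1
g(10) = mex{0} = 1
g(11) = mex{0} = 1
g(12) = mex{0,1} = 2
g(13) = mex{0,1} = 2
So g(13) = 2.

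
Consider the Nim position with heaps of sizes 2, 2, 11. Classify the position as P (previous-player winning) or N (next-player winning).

N-position

Compute the nim-sum pairwise:
2 ⊕ 2 = 0
0 ⊕ 11 = 11
The nim-sum is 11 ≠ 0, so this is an N-position: the player to move can win.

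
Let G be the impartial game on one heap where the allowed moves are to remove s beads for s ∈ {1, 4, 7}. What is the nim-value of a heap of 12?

Compute g(0), g(1), … for moves {1, 4, 7}:
g(0) = mex{} = 0
g(1) = mex{0} = 1
g(2) = mex{1} = 0
g(3) = mex{0} = 1
g(4) = mex{0,1} = 2
g(5) = mex{1,2} = 0
g(6) = mex{0} = 1
g(7) = mex{0,1} = 2
g(8) = mex{1,2} = 0
g(9) = mex{0} = 1
g(10) = mex{1} = 0
g(11) = mex{0,2} = 1
g(12) = mex{0,1} = 2
So g(12) = 2.

2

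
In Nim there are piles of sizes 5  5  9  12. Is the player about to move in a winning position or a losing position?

Nim-sum: 5 ^ 5 ^ 9 ^ 12 = 5.
The nim-sum is 5 ≠ 0, so this is an N-position: the player to move can win.

Winning position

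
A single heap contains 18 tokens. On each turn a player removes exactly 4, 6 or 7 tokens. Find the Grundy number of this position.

1

Build the Grundy sequence with g(k) = mex{g(k−s) : s ∈ {4, 6, 7}, s ≤ k}:
k:     0  1  2  3  4  5  6  7  8  9 10 11 12 13 14 15 16 17 18
g(k):  0  0  0  0  1  1  1  1  2  2  2  0  0  0  0  1  1  1  1
So g(18) = 1.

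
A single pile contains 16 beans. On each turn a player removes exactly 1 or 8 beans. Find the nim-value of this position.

Grundy values for subtraction set {1, 8}:
k:     0  1  2  3  4  5  6  7  8  9 10 11 12 13 14 15 16
g(k):  0  1  0  1  0  1  0  1  2  0  1  0  1  0  1  0  1
So g(16) = 1.

1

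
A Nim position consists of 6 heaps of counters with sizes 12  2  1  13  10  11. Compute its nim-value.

3

Nim-sum: 12 XOR 2 XOR 1 XOR 13 XOR 10 XOR 11 = 3.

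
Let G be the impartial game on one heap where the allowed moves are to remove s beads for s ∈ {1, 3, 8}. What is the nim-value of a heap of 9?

Compute g(0), g(1), … for moves {1, 3, 8}:
k:     0  1  2  3  4  5  6  7  8  9
g(k):  0  1  0  1  0  1  0  1  2  3
So g(9) = 3.

3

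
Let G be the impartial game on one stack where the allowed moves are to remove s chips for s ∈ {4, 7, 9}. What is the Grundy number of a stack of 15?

0

Compute g(0), g(1), … for moves {4, 7, 9}:
k:     0  1  2  3  4  5  6  7  8  9 10 11 12 13 14 15
g(k):  0  0  0  0  1  1  1  1  2  2  2  2  3  0  0  0
So g(15) = 0.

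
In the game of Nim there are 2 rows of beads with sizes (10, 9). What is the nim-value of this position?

Bitwise XOR of the heap sizes:
  1010  (10)
  1001  (9)
  ----
  0011  (3)

3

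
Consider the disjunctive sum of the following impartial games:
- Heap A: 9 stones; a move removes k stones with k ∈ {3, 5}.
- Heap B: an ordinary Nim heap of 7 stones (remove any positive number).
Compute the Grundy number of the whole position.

Build the Grundy sequence for heap A with g(k) = mex{g(k−s) : s ∈ {3, 5}, s ≤ k}:
k:     0  1  2  3  4  5  6  7  8  9
g(k):  0  0  0  1  1  1  2  2  0  0
So g(9) = 0.
Heap B is a plain Nim heap of size 7, so its Grundy value is 7.
The value of a disjunctive sum is the nim-sum of the parts.
Combined value = 0 ⊕ 7 = 7.

7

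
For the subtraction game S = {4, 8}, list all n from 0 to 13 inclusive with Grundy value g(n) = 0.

0, 1, 2, 3, 12, 13

Grundy values for subtraction set {4, 8}:
k:     0  1  2  3  4  5  6  7  8  9 10 11 12 13
g(k):  0  0  0  0  1  1  1  1  2  2  2  2  0  0
The P-positions (g = 0) in 0..13 are 0, 1, 2, 3, 12, 13.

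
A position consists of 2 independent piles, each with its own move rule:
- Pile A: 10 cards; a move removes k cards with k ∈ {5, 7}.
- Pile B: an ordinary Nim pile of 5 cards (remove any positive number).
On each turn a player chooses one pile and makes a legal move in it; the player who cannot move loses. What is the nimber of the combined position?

For pile A, compute g(0), g(1), … with moves {5, 7}:
k:     0  1  2  3  4  5  6  7  8  9 10
g(k):  0  0  0  0  0  1  1  1  1  1  2
So g(10) = 2.
Pile B is a plain Nim pile of size 5, so its Grundy value is 5.
By the Sprague-Grundy theorem, the Grundy value of a sum of independent games is the XOR of the component values.
Combined value = 2 XOR 5 = 7.

7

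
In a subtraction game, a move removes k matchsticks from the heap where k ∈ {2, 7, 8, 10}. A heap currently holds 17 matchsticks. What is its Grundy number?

0

Build the Grundy sequence with g(k) = mex{g(k−s) : s ∈ {2, 7, 8, 10}, s ≤ k}:
k:     0  1  2  3  4  5  6  7  8  9 10 11 12 13 14 15 16 17
g(k):  0  0  1  1  0  0  1  1  2  2  3  3  2  2  3  3  0  0
So g(17) = 0.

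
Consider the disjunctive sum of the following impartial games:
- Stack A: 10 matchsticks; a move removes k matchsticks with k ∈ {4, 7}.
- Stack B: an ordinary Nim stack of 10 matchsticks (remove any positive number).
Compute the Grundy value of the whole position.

8

Grundy values for stack A (subtraction set {4, 7}):
k:     0  1  2  3  4  5  6  7  8  9 10
g(k):  0  0  0  0  1  1  1  1  2  2  2
So g(10) = 2.
Stack B is a plain Nim stack of size 10, so its Grundy value is 10.
The value of a disjunctive sum is the nim-sum of the parts.
Combined value = 2 ⊕ 10 = 8.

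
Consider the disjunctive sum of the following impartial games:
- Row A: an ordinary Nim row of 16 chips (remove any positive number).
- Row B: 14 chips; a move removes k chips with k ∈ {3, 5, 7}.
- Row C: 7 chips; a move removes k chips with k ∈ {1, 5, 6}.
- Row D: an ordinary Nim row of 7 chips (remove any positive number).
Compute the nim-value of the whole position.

21

Row A is a plain Nim row of size 16, so its Grundy value is 16.
Build the Grundy sequence for row B with g(k) = mex{g(k−s) : s ∈ {3, 5, 7}, s ≤ k}:
k:     0  1  2  3  4  5  6  7  8  9 10 11 12 13 14
g(k):  0  0  0  1  1  1  2  2  2  3  0  0  0  1  1
So g(14) = 1.
For row C, compute g(0), g(1), … with moves {1, 5, 6}:
g(0) = mex{} = 0
g(1) = mex{0} = 1
g(2) = mex{1} = 0
g(3) = mex{0} = 1
g(4) = mex{1} = 0
g(5) = mex{0} = 1
g(6) = mex{0,1} = 2
g(7) = mex{0,1,2} = 3
So g(7) = 3.
Row D is a plain Nim row of size 7, so its Grundy value is 7.
By the Sprague-Grundy theorem, the Grundy value of a sum of independent games is the XOR of the component values.
Combined value = 16 ⊕ 1 ⊕ 3 ⊕ 7 = 21.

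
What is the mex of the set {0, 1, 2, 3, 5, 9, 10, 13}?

4

The values 0, 1, 2, 3 are all present; 4 is the first non-negative integer missing from the set.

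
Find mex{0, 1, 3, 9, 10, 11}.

2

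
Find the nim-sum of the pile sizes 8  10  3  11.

Compute the nim-sum pairwise:
8 XOR 10 = 2
2 XOR 3 = 1
1 XOR 11 = 10

10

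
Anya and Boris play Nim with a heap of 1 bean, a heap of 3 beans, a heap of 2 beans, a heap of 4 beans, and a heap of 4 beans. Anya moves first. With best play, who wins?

Write each in binary and XOR column by column:
  001  (1)
  011  (3)
  010  (2)
  100  (4)
  100  (4)
  ---
  000  (0)
The nim-sum is 0, so this is a P-position: the player to move is in a losing position under optimal play; Anya is about to move from it and so loses — Boris wins.

Boris wins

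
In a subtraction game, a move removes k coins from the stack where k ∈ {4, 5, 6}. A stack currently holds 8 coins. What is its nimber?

2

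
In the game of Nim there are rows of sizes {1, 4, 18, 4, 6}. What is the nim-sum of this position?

Nim-sum: 1 ⊕ 4 ⊕ 18 ⊕ 4 ⊕ 6 = 21.

21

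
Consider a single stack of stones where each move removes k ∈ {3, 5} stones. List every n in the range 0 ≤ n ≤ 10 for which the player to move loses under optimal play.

0, 1, 2, 8, 9, 10

Build the Grundy sequence with g(k) = mex{g(k−s) : s ∈ {3, 5}, s ≤ k}:
k:     0  1  2  3  4  5  6  7  8  9 10
g(k):  0  0  0  1  1  1  2  2  0  0  0
The P-positions (g = 0) in 0..10 are 0, 1, 2, 8, 9, 10.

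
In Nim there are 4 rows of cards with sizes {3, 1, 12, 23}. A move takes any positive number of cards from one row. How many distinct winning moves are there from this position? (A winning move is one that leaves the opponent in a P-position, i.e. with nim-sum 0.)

Bitwise XOR of the heap sizes:
  00011  (3)
  00001  (1)
  01100  (12)
  10111  (23)
  -----
  11001  (25)
The overall nim-sum is X = 25. A row of size p has a winning move iff p XOR X < p (reduce it to p XOR X).
  3: 3 XOR 25 = 26 ≥ 3 — no move.
  1: 1 XOR 25 = 24 ≥ 1 — no move.
  12: 12 XOR 25 = 21 ≥ 12 — no move.
  23: 23 XOR 25 = 14 < 23 — winning move (to 14).
That gives 1 winning move.

1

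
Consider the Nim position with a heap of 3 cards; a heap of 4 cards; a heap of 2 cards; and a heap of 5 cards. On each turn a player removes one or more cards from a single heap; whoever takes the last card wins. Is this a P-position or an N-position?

Nim-sum: 3 ⊕ 4 ⊕ 2 ⊕ 5 = 0.
The nim-sum is 0, so this is a P-position: the player to move is in a losing position under optimal play.

P-position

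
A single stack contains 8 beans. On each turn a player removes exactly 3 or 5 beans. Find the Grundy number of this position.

Grundy values for subtraction set {3, 5}:
g(0) = mex{} = 0
g(1) = mex{} = 0
g(2) = mex{} = 0
g(3) = mex{0} = 1
g(4) = mex{0} = 1
g(5) = mex{0} = 1
g(6) = mex{0,1} = 2
g(7) = mex{0,1} = 2
g(8) = mex{1} = 0
So g(8) = 0.

0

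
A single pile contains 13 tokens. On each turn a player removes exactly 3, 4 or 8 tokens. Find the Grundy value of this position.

0

Compute g(0), g(1), … for moves {3, 4, 8}:
g(0) = mex{} = 0
g(1) = mex{} = 0
g(2) = mex{} = 0
g(3) = mex{0} = 1
g(4) = mex{0} = 1
g(5) = mex{0} = 1
g(6) = mex{0,1} = 2
g(7) = mex{1} = 0
g(8) = mex{0,1} = 2
g(9) = mex{0,1,2} = 3
g(10) = mex{0,2} = 1
g(11) = mex{0,1,2} = 3
g(12) = mex{1,2,3} = 0
g(13) = mex{1,3} = 0
So g(13) = 0.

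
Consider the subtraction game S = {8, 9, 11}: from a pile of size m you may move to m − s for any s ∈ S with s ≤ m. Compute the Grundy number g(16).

Build the Grundy sequence with g(k) = mex{g(k−s) : s ∈ {8, 9, 11}, s ≤ k}:
k:     0  1  2  3  4  5  6  7  8  9 10 11 12 13 14 15 16
g(k):  0  0  0  0  0  0  0  0  1  1  1  1  1  1  1  1  2
So g(16) = 2.

2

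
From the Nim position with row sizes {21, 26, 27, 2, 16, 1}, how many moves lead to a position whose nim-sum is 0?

1

Nim-sum: 21 ^ 26 ^ 27 ^ 2 ^ 16 ^ 1 = 7.
The overall nim-sum is X = 7. A row of size p has a winning move iff p XOR X < p (reduce it to p XOR X).
  21: 21 XOR 7 = 18 < 21 — winning move (to 18).
  26: 26 XOR 7 = 29 ≥ 26 — no move.
  27: 27 XOR 7 = 28 ≥ 27 — no move.
  2: 2 XOR 7 = 5 ≥ 2 — no move.
  16: 16 XOR 7 = 23 ≥ 16 — no move.
  1: 1 XOR 7 = 6 ≥ 1 — no move.
That gives 1 winning move.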